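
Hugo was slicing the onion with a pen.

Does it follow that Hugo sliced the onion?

no

'was slicing' is progressive; for an accomplishment like 'slice the onion', it doesn't entail completion.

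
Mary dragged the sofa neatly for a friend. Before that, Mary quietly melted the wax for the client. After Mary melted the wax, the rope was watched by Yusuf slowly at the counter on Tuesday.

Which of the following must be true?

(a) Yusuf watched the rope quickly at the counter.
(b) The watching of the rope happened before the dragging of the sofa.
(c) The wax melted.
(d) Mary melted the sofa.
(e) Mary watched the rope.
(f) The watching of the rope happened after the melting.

(a) Not entailed — 'quickly' adds a manner not in (and inconsistent with) the original.
(b) Not entailed — the narrative doesn't order the watching relative to the dragging.
(c) Entailed — 'Mary melted the wax' is causative; it entails the inchoative 'the wax melted'.
(d) Not entailed — Mary melted the wax, not the sofa; the sofa belongs to the dragging event.
(e) Not entailed — the passage has Yusuf watching the rope, not Mary.
(f) Entailed — the narrative places the melting before the watching.

(c), (f)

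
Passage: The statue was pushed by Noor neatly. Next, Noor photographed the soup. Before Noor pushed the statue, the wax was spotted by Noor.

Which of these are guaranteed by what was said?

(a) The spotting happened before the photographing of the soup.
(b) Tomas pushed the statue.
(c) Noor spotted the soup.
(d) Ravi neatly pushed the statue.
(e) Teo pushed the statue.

(a)

(a) Entailed — the narrative places the spotting before the photographing.
(b) Not entailed — the passage has Noor pushing the statue, not Tomas.
(c) Not entailed — Noor spotted the wax, not the soup; the soup belongs to the photographing event.
(d) Not entailed — the passage has Noor pushing the statue, not Ravi.
(e) Not entailed — the passage has Noor pushing the statue, not Teo.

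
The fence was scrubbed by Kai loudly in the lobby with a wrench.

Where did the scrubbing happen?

in the lobby

'in the lobby' marks the location of the scrubbing event.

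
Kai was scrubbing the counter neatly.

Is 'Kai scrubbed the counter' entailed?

yes

'scrub' is atelic; if Kai was scrubbing the counter, then Kai scrubbed the counter (for some time).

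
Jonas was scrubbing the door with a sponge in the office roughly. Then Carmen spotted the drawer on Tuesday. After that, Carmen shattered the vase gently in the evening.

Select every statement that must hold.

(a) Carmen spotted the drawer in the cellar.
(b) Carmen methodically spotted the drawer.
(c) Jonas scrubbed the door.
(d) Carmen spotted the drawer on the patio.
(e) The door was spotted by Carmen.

(c)

(a) Not entailed — 'in the cellar' adds information not in the original event.
(b) Not entailed — 'methodically' adds information not in the original event.
(c) Entailed — 'scrub' is an activity; 'was scrubbing' entails that some scrubbing happened, so 'scrubbed' holds.
(d) Not entailed — 'on the patio' adds information not in the original event.
(e) Not entailed — Carmen spotted the drawer, not the door; the door belongs to the scrubbing event.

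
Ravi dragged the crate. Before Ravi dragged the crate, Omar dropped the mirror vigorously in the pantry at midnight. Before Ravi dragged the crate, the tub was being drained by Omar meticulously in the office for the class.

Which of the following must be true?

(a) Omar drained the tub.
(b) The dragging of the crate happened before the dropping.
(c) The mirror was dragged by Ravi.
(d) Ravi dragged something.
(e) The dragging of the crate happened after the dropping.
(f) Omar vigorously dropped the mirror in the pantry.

(a) Not entailed — 'was draining' is progressive on an accomplishment; it does not entail the completed 'drained'.
(b) Not entailed — the narrative places the dropping before the dragging, not after.
(c) Not entailed — Ravi dragged the crate, not the mirror; the mirror belongs to the dropping event.
(d) Entailed — the original entails any weakening of itself; this just generalizes the patient.
(e) Entailed — the narrative places the dropping before the dragging.
(f) Entailed — this follows by dropping conjuncts from the dropping event's description.

(d), (e), (f)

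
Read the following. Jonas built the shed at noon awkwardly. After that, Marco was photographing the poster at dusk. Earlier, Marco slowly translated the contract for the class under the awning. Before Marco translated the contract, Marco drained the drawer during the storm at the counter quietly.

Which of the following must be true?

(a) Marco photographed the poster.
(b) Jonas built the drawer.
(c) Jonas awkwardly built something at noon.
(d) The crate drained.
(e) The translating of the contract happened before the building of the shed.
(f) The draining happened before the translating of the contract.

(c), (f)

(a) Not entailed — 'was photographing' is progressive on an accomplishment; it does not entail the completed 'photographed'.
(b) Not entailed — Jonas built the shed, not the drawer; the drawer belongs to the draining event.
(c) Entailed — this follows by dropping conjuncts from the building event's description.
(d) Not entailed — the drawer is what drained, not the crate.
(e) Not entailed — the narrative doesn't order the translating relative to the building.
(f) Entailed — the narrative places the draining before the translating.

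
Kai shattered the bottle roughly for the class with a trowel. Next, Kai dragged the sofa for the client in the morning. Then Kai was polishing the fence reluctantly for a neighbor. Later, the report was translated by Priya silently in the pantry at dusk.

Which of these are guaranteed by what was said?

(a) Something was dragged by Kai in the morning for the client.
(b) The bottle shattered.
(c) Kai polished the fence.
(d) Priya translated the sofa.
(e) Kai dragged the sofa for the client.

(a), (b), (c), (e)

(a) Entailed — every conjunct here is already in the original dragging event.
(b) Entailed — 'Kai shattered the bottle' is causative; it entails the inchoative 'the bottle shattered'.
(c) Entailed — 'polish' is an activity; 'was polishing' entails that some polishing happened, so 'polished' holds.
(d) Not entailed — Priya translated the report, not the sofa; the sofa belongs to the dragging event.
(e) Entailed — the original entails any weakening of itself; this just drops 'in the morning'.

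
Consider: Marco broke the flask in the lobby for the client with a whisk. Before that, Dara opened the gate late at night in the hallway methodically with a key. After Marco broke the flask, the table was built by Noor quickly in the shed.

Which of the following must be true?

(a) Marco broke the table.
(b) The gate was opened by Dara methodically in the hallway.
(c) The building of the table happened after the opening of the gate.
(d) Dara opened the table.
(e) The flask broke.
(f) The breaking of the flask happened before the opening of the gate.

(a) Not entailed — Marco broke the flask, not the table; the table belongs to the building event.
(b) Entailed — every conjunct here is already in the original opening event.
(c) Entailed — the narrative places the opening before the building.
(d) Not entailed — Dara opened the gate, not the table; the table belongs to the building event.
(e) Entailed — 'Marco broke the flask' is causative; it entails the inchoative 'the flask broke'.
(f) Not entailed — the narrative places the opening before the breaking, not after.

(b), (c), (e)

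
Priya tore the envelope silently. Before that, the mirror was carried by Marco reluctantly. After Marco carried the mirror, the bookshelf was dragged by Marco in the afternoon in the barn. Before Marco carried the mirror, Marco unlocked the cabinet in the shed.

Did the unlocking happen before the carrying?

The narrative orders the unlocking before the carrying.

yes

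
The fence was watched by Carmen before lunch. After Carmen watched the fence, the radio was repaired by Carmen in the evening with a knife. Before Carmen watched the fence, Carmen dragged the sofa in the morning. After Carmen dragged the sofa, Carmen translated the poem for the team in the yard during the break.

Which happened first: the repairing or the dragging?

the dragging

The connectives place the dragging before the repairing.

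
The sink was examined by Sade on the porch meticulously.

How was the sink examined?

meticulously

'meticulously' marks the manner of the examining event.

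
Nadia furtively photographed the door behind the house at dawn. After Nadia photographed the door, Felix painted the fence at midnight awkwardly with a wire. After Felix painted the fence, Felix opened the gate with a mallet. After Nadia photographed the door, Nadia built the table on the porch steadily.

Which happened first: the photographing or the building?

the photographing

The connectives place the photographing before the building.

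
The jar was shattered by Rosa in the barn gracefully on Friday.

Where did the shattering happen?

'in the barn' marks the location of the shattering event.

in the barn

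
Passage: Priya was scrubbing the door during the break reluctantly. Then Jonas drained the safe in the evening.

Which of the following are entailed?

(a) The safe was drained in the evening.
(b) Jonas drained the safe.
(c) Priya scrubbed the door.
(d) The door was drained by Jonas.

(a), (b), (c)

(a) Entailed — this follows by dropping conjuncts from the draining event's description.
(b) Entailed — dropping 'in the evening' leaves a sub-description the original still satisfies.
(c) Entailed — 'scrub' is an activity; 'was scrubbing' entails that some scrubbing happened, so 'scrubbed' holds.
(d) Not entailed — Jonas drained the safe, not the door; the door belongs to the scrubbing event.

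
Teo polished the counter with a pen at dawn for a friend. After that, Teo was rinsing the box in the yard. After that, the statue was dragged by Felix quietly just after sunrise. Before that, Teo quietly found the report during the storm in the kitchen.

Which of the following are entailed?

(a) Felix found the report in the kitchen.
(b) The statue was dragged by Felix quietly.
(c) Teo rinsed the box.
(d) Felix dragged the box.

(b), (c)

(a) Not entailed — the passage has Teo finding the report, not Felix.
(b) Entailed — this follows by dropping conjuncts from the dragging event's description.
(c) Entailed — 'rinse' is an activity; 'was rinsing' entails that some rinsing happened, so 'rinsed' holds.
(d) Not entailed — Felix dragged the statue, not the box; the box belongs to the rinsing event.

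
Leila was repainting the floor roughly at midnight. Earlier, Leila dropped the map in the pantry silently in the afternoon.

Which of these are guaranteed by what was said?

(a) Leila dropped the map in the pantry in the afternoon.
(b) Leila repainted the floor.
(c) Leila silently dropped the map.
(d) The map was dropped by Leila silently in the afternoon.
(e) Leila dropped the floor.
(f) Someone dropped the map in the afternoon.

(a) Entailed — this follows by dropping conjuncts from the dropping event's description.
(b) Not entailed — 'was repainting' is progressive on an accomplishment; it does not entail the completed 'repainted'.
(c) Entailed — every conjunct here is already in the original dropping event.
(d) Entailed — the original entails any weakening of itself; this just drops 'in the pantry'.
(e) Not entailed — Leila dropped the map, not the floor; the floor belongs to the repainting event.
(f) Entailed — this follows by dropping conjuncts from the dropping event's description.

(a), (c), (d), (f)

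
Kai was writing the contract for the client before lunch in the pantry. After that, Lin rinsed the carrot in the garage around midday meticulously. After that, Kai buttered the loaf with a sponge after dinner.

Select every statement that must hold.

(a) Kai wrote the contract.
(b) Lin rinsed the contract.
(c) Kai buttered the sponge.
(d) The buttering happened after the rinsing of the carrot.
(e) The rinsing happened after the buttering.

(d)

(a) Not entailed — 'was writing' is progressive on an accomplishment; it does not entail the completed 'wrote'.
(b) Not entailed — Lin rinsed the carrot, not the contract; the contract belongs to the writing event.
(c) Not entailed — the sponge is the instrument, not what was buttered.
(d) Entailed — the narrative places the rinsing before the buttering.
(e) Not entailed — the narrative places the rinsing before the buttering, not after.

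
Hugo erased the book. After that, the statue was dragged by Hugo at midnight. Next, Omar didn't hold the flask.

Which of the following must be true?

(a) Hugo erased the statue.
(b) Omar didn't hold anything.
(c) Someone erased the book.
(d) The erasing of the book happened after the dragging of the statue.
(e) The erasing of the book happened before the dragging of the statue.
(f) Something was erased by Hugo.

(c), (e), (f)

(a) Not entailed — Hugo erased the book, not the statue; the statue belongs to the dragging event.
(b) Not entailed — the original only denies this specific event; Omar may have held something else.
(c) Entailed — every conjunct here is already in the original erasing event.
(d) Not entailed — the narrative places the erasing before the dragging, not after.
(e) Entailed — the narrative places the erasing before the dragging.
(f) Entailed — generalizing the patient leaves a sub-description the original still satisfies.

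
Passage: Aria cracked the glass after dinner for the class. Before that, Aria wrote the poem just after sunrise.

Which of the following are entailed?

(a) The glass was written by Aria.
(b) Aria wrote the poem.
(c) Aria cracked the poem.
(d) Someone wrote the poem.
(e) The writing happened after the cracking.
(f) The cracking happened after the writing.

(b), (d), (f)

(a) Not entailed — Aria wrote the poem, not the glass; the glass belongs to the cracking event.
(b) Entailed — the original entails any weakening of itself; this just drops 'just after sunrise'.
(c) Not entailed — Aria cracked the glass, not the poem; the poem belongs to the writing event.
(d) Entailed — the original entails any weakening of itself; this just drops 'just after sunrise' and generalizes the agent.
(e) Not entailed — the narrative places the writing before the cracking, not after.
(f) Entailed — the narrative places the writing before the cracking.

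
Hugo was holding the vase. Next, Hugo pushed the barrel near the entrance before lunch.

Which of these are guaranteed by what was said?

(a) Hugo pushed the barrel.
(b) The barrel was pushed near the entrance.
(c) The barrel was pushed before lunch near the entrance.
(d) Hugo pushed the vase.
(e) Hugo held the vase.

(a) Entailed — every conjunct here is already in the original pushing event.
(b) Entailed — dropping 'before lunch' and generalizing the agent leaves a sub-description the original still satisfies.
(c) Entailed — generalizing the agent leaves a sub-description the original still satisfies.
(d) Not entailed — Hugo pushed the barrel, not the vase; the vase belongs to the holding event.
(e) Entailed — 'hold' is an activity; 'was holding' entails that some holding happened, so 'held' holds.

(a), (b), (c), (e)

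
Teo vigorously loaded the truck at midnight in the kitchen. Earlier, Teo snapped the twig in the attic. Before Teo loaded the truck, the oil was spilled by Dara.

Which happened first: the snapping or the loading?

the snapping

The connectives place the snapping before the loading.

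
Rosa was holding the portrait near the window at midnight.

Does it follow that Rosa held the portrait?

'hold' is atelic; if Rosa was holding the portrait, then Rosa held the portrait (for some time).

yes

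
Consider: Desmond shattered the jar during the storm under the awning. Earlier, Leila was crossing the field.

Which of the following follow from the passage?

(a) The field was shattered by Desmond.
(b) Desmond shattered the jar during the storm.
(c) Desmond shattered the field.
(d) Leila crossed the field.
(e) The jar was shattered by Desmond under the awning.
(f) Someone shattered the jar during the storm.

(a) Not entailed — Desmond shattered the jar, not the field; the field belongs to the crossing event.
(b) Entailed — the original entails any weakening of itself; this just drops 'under the awning'.
(c) Not entailed — Desmond shattered the jar, not the field; the field belongs to the crossing event.
(d) Not entailed — 'was crossing' is progressive on an accomplishment; it does not entail the completed 'crossed'.
(e) Entailed — this follows by dropping conjuncts from the shattering event's description.
(f) Entailed — this follows by dropping conjuncts from the shattering event's description.

(b), (e), (f)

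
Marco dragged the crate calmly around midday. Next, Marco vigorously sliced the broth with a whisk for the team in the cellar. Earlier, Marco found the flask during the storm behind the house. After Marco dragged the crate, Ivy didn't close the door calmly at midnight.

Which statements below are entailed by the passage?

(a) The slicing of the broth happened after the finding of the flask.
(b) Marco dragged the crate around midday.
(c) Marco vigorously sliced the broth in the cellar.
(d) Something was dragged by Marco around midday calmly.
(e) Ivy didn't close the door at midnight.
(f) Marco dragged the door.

(a) Entailed — the narrative places the finding before the slicing.
(b) Entailed — this follows by dropping conjuncts from the dragging event's description.
(c) Entailed — this follows by dropping conjuncts from the slicing event's description.
(d) Entailed — this follows by dropping conjuncts from the dragging event's description.
(e) Not entailed — dropping 'calmly' under negation is not valid — the original leaves open that Ivy closed the door some other way.
(f) Not entailed — Marco dragged the crate, not the door; the door belongs to the closing event.

(a), (b), (c), (d)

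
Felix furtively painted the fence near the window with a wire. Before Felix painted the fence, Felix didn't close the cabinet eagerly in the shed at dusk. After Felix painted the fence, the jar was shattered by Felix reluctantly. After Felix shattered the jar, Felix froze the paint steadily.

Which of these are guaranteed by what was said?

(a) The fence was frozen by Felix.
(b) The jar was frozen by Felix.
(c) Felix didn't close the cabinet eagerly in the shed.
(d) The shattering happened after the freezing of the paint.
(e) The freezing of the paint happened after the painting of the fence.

(a) Not entailed — Felix froze the paint, not the fence; the fence belongs to the painting event.
(b) Not entailed — Felix froze the paint, not the jar; the jar belongs to the shattering event.
(c) Not entailed — dropping 'at dusk' under negation is not valid — the original leaves open that Felix closed the cabinet some other way.
(d) Not entailed — the narrative places the shattering before the freezing, not after.
(e) Entailed — the narrative places the painting before the freezing.

(e)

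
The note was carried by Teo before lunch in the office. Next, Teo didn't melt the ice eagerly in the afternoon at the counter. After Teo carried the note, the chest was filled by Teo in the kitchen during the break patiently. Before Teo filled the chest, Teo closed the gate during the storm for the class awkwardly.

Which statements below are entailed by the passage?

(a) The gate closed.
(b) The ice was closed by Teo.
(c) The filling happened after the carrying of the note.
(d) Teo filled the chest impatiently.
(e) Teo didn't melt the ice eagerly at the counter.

(a), (c)

(a) Entailed — 'Teo closed the gate' is causative; it entails the inchoative 'the gate closed'.
(b) Not entailed — Teo closed the gate, not the ice; the ice belongs to the melting event.
(c) Entailed — the narrative places the carrying before the filling.
(d) Not entailed — 'impatiently' adds a manner not in (and inconsistent with) the original.
(e) Not entailed — dropping 'in the afternoon' under negation is not valid — the original leaves open that Teo melted the ice some other way.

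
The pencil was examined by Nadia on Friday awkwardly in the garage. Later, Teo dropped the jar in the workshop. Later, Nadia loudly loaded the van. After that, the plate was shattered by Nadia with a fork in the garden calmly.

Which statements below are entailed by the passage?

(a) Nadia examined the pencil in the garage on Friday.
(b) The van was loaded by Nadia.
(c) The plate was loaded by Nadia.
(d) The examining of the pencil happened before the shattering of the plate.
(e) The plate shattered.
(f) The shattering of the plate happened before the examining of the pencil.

(a), (b), (d), (e)

(a) Entailed — the original entails any weakening of itself; this just drops 'awkwardly'.
(b) Entailed — every conjunct here is already in the original loading event.
(c) Not entailed — Nadia loaded the van, not the plate; the plate belongs to the shattering event.
(d) Entailed — the narrative places the examining before the shattering.
(e) Entailed — 'Nadia shattered the plate' is causative; it entails the inchoative 'the plate shattered'.
(f) Not entailed — the narrative places the examining before the shattering, not after.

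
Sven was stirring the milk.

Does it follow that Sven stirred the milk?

'stir' is atelic; if Sven was stirring the milk, then Sven stirred the milk (for some time).

yes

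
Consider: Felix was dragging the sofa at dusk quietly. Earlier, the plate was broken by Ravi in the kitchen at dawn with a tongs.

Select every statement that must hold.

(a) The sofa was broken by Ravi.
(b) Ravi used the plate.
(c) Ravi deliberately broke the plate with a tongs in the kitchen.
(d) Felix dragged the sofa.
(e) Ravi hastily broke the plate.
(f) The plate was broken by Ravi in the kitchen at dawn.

(a) Not entailed — Ravi broke the plate, not the sofa; the sofa belongs to the dragging event.
(b) Not entailed — the plate is the patient, not an instrument — Ravi used a tongs.
(c) Not entailed — 'deliberately' adds information not in the original event.
(d) Entailed — 'drag' is an activity; 'was dragging' entails that some dragging happened, so 'dragged' holds.
(e) Not entailed — 'hastily' adds information not in the original event.
(f) Entailed — dropping 'with a tongs' leaves a sub-description the original still satisfies.

(d), (f)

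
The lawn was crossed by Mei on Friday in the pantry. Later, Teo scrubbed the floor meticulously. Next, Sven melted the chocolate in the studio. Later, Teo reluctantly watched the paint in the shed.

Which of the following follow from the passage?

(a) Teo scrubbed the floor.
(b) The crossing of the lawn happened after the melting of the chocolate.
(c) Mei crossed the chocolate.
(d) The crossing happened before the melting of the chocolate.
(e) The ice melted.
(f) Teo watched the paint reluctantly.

(a), (d), (f)

(a) Entailed — dropping 'meticulously' leaves a sub-description the original still satisfies.
(b) Not entailed — the narrative places the crossing before the melting, not after.
(c) Not entailed — Mei crossed the lawn, not the chocolate; the chocolate belongs to the melting event.
(d) Entailed — the narrative places the crossing before the melting.
(e) Not entailed — the chocolate is what melted, not the ice.
(f) Entailed — every conjunct here is already in the original watching event.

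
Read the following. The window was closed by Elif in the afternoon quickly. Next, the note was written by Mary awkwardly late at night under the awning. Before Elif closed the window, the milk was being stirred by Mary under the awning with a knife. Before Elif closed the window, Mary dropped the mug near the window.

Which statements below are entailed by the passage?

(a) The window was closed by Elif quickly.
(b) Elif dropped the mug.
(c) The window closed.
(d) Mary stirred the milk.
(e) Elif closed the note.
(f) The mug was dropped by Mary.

(a) Entailed — every conjunct here is already in the original closing event.
(b) Not entailed — the passage has Mary dropping the mug, not Elif.
(c) Entailed — 'Elif closed the window' is causative; it entails the inchoative 'the window closed'.
(d) Entailed — 'stir' is an activity; 'was stirring' entails that some stirring happened, so 'stirred' holds.
(e) Not entailed — Elif closed the window, not the note; the note belongs to the writing event.
(f) Entailed — dropping 'near the window' leaves a sub-description the original still satisfies.

(a), (c), (d), (f)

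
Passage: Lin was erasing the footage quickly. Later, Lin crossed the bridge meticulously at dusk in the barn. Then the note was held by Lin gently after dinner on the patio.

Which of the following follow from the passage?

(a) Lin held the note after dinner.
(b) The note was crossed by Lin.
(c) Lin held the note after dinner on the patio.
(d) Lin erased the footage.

(a), (c)

(a) Entailed — this follows by dropping conjuncts from the holding event's description.
(b) Not entailed — Lin crossed the bridge, not the note; the note belongs to the holding event.
(c) Entailed — the original entails any weakening of itself; this just drops 'gently'.
(d) Not entailed — 'was erasing' is progressive on an accomplishment; it does not entail the completed 'erased'.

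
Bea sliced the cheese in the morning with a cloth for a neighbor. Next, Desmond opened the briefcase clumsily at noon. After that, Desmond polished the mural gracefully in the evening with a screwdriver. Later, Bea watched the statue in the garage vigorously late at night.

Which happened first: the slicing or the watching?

The connectives place the slicing before the watching.

the slicing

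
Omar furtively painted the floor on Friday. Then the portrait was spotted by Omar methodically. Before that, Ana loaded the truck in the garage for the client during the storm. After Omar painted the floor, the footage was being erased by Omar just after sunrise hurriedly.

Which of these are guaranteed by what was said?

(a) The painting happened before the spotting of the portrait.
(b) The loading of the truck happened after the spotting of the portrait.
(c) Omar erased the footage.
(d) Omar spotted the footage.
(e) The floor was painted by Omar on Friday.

(a), (e)

(a) Entailed — the narrative places the painting before the spotting.
(b) Not entailed — the narrative places the loading before the spotting, not after.
(c) Not entailed — 'was erasing' is progressive on an accomplishment; it does not entail the completed 'erased'.
(d) Not entailed — Omar spotted the portrait, not the footage; the footage belongs to the erasing event.
(e) Entailed — the original entails any weakening of itself; this just drops 'furtively'.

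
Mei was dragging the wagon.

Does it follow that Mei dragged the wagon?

'drag' is atelic; if Mei was dragging the wagon, then Mei dragged the wagon (for some time).

yes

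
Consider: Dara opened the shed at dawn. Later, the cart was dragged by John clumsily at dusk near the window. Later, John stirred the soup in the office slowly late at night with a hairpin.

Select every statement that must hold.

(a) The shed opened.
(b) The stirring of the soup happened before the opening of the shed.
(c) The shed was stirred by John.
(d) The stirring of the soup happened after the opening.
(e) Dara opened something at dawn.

(a), (d), (e)

(a) Entailed — 'Dara opened the shed' is causative; it entails the inchoative 'the shed opened'.
(b) Not entailed — the narrative places the opening before the stirring, not after.
(c) Not entailed — John stirred the soup, not the shed; the shed belongs to the opening event.
(d) Entailed — the narrative places the opening before the stirring.
(e) Entailed — generalizing the patient leaves a sub-description the original still satisfies.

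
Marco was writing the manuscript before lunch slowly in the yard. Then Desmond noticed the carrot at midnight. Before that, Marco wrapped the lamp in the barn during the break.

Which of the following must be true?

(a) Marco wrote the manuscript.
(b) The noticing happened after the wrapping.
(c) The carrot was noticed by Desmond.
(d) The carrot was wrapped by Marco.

(b), (c)

(a) Not entailed — 'was writing' is progressive on an accomplishment; it does not entail the completed 'wrote'.
(b) Entailed — the narrative places the wrapping before the noticing.
(c) Entailed — dropping 'at midnight' leaves a sub-description the original still satisfies.
(d) Not entailed — Marco wrapped the lamp, not the carrot; the carrot belongs to the noticing event.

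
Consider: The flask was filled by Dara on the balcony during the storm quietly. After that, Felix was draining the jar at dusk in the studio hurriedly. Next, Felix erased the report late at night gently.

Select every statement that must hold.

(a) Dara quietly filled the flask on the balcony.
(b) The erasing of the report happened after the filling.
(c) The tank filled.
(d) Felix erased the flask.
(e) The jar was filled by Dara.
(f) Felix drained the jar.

(a) Entailed — dropping 'during the storm' leaves a sub-description the original still satisfies.
(b) Entailed — the narrative places the filling before the erasing.
(c) Not entailed — the flask is what filled, not the tank.
(d) Not entailed — Felix erased the report, not the flask; the flask belongs to the filling event.
(e) Not entailed — Dara filled the flask, not the jar; the jar belongs to the draining event.
(f) Not entailed — 'was draining' is progressive on an accomplishment; it does not entail the completed 'drained'.

(a), (b)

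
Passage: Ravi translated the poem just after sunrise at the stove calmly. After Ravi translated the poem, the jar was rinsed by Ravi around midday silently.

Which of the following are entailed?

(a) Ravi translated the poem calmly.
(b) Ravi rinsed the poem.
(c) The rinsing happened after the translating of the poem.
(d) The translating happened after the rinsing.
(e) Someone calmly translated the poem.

(a) Entailed — every conjunct here is already in the original translating event.
(b) Not entailed — Ravi rinsed the jar, not the poem; the poem belongs to the translating event.
(c) Entailed — the narrative places the translating before the rinsing.
(d) Not entailed — the narrative places the translating before the rinsing, not after.
(e) Entailed — every conjunct here is already in the original translating event.

(a), (c), (e)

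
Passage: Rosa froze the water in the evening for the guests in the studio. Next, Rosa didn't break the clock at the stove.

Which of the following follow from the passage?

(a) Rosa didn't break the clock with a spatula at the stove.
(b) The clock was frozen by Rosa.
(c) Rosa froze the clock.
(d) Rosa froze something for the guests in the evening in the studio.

(a) Entailed — under negation, adding a further restriction is entailed: if no such breaking event occurred, none occurred with a spatula either.
(b) Not entailed — Rosa froze the water, not the clock; the clock belongs to the breaking event.
(c) Not entailed — Rosa froze the water, not the clock; the clock belongs to the breaking event.
(d) Entailed — generalizing the patient leaves a sub-description the original still satisfies.

(a), (d)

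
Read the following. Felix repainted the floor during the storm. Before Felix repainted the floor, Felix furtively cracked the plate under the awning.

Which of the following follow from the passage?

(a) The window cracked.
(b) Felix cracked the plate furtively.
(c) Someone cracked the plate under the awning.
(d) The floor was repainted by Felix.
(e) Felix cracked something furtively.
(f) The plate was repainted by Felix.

(a) Not entailed — the plate is what cracked, not the window.
(b) Entailed — this follows by dropping conjuncts from the cracking event's description.
(c) Entailed — every conjunct here is already in the original cracking event.
(d) Entailed — this follows by dropping conjuncts from the repainting event's description.
(e) Entailed — every conjunct here is already in the original cracking event.
(f) Not entailed — Felix repainted the floor, not the plate; the plate belongs to the cracking event.

(b), (c), (d), (e)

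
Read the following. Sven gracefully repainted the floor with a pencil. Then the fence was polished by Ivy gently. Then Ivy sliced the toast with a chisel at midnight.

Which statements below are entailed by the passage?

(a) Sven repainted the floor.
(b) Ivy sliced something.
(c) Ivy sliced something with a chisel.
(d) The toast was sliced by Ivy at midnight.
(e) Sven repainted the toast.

(a) Entailed — every conjunct here is already in the original repainting event.
(b) Entailed — every conjunct here is already in the original slicing event.
(c) Entailed — this follows by dropping conjuncts from the slicing event's description.
(d) Entailed — this follows by dropping conjuncts from the slicing event's description.
(e) Not entailed — Sven repainted the floor, not the toast; the toast belongs to the slicing event.

(a), (b), (c), (d)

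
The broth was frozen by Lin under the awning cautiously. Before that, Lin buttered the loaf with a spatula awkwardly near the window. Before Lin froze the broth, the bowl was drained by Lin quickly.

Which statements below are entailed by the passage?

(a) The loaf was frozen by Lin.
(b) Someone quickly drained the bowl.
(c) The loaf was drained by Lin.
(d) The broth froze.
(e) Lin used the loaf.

(a) Not entailed — Lin froze the broth, not the loaf; the loaf belongs to the buttering event.
(b) Entailed — every conjunct here is already in the original draining event.
(c) Not entailed — Lin drained the bowl, not the loaf; the loaf belongs to the buttering event.
(d) Entailed — 'Lin froze the broth' is causative; it entails the inchoative 'the broth froze'.
(e) Not entailed — the loaf is the patient, not an instrument — Lin used a spatula.

(b), (d)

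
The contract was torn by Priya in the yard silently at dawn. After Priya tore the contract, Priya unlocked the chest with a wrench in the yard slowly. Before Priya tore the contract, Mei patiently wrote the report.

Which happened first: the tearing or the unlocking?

the tearing

The connectives place the tearing before the unlocking.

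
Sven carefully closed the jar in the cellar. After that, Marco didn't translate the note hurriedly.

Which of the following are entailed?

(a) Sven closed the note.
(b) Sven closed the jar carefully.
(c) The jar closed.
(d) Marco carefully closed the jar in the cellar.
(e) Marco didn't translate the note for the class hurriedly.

(b), (c), (e)

(a) Not entailed — Sven closed the jar, not the note; the note belongs to the translating event.
(b) Entailed — dropping 'in the cellar' leaves a sub-description the original still satisfies.
(c) Entailed — 'Sven closed the jar' is causative; it entails the inchoative 'the jar closed'.
(d) Not entailed — the passage has Sven closing the jar, not Marco.
(e) Entailed — under negation, adding a further restriction is entailed: if no such translating event occurred, none occurred for the class either.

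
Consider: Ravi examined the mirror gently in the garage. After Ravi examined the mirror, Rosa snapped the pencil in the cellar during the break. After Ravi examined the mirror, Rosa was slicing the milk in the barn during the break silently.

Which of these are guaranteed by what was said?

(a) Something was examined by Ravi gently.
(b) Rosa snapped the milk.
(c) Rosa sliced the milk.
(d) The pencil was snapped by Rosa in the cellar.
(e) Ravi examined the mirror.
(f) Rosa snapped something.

(a), (d), (e), (f)

(a) Entailed — this follows by dropping conjuncts from the examining event's description.
(b) Not entailed — Rosa snapped the pencil, not the milk; the milk belongs to the slicing event.
(c) Not entailed — 'was slicing' is progressive on an accomplishment; it does not entail the completed 'sliced'.
(d) Entailed — every conjunct here is already in the original snapping event.
(e) Entailed — the original entails any weakening of itself; this just drops 'gently', 'in the garage'.
(f) Entailed — this follows by dropping conjuncts from the snapping event's description.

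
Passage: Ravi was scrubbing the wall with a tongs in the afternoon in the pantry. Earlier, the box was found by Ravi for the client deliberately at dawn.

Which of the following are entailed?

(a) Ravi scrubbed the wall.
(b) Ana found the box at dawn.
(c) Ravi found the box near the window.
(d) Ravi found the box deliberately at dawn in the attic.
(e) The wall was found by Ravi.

(a)

(a) Entailed — 'scrub' is an activity; 'was scrubbing' entails that some scrubbing happened, so 'scrubbed' holds.
(b) Not entailed — the passage has Ravi finding the box, not Ana.
(c) Not entailed — 'near the window' adds information not in the original event.
(d) Not entailed — 'in the attic' adds information not in the original event.
(e) Not entailed — Ravi found the box, not the wall; the wall belongs to the scrubbing event.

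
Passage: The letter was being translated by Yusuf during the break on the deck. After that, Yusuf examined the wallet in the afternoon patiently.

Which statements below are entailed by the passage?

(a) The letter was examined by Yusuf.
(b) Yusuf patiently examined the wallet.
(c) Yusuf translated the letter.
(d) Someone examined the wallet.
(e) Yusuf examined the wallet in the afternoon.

(a) Not entailed — Yusuf examined the wallet, not the letter; the letter belongs to the translating event.
(b) Entailed — every conjunct here is already in the original examining event.
(c) Not entailed — 'was translating' is progressive on an accomplishment; it does not entail the completed 'translated'.
(d) Entailed — every conjunct here is already in the original examining event.
(e) Entailed — every conjunct here is already in the original examining event.

(b), (d), (e)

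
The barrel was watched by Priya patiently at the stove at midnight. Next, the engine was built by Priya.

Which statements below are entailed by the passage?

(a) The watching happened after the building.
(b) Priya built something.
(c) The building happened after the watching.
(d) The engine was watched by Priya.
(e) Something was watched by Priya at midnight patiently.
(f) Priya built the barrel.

(b), (c), (e)

(a) Not entailed — the narrative places the watching before the building, not after.
(b) Entailed — this follows by dropping conjuncts from the building event's description.
(c) Entailed — the narrative places the watching before the building.
(d) Not entailed — Priya watched the barrel, not the engine; the engine belongs to the building event.
(e) Entailed — this follows by dropping conjuncts from the watching event's description.
(f) Not entailed — Priya built the engine, not the barrel; the barrel belongs to the watching event.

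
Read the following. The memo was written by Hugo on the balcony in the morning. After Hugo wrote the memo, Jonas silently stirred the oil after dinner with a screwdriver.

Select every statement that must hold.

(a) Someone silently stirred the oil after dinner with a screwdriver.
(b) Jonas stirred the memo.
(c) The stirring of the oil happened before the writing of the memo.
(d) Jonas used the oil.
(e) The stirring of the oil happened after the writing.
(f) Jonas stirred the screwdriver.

(a) Entailed — every conjunct here is already in the original stirring event.
(b) Not entailed — Jonas stirred the oil, not the memo; the memo belongs to the writing event.
(c) Not entailed — the narrative places the writing before the stirring, not after.
(d) Not entailed — the oil is the patient, not an instrument — Jonas used a screwdriver.
(e) Entailed — the narrative places the writing before the stirring.
(f) Not entailed — the screwdriver is the instrument, not what was stirred.

(a), (e)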